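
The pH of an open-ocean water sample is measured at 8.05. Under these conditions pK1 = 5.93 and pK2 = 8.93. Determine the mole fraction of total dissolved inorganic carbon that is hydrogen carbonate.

α₁ = 0.878

α₁ = 1 / (1 + [H⁺]/K1 + K2/[H⁺]) = 1 / (1 + 10^-2.12 + 10^-0.88)
   = 1 / (1 + 0.0075858 + 0.13183) = 1/1.1394 = 0.8776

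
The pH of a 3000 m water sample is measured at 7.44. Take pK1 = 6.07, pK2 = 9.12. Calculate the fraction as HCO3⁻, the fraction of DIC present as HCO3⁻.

α₁ = 0.940

α₁ = 1 / (1 + [H⁺]/K1 + K2/[H⁺]) = 1 / (1 + 10^-1.37 + 10^-1.68)
   = 1 / (1 + 0.042658 + 0.020893) = 1/1.0636 = 0.9402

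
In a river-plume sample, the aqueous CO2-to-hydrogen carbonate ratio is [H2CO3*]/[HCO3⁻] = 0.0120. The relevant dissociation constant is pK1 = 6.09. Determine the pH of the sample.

pH = 8.01

From K1 = [H⁺][HCO3⁻]/[H2CO3*]:  pH = pK1 − log₁₀([H2CO3*]/[HCO3⁻])
log₁₀(0.0120) = -1.921
pH = 6.09 − (-1.921) = 8.01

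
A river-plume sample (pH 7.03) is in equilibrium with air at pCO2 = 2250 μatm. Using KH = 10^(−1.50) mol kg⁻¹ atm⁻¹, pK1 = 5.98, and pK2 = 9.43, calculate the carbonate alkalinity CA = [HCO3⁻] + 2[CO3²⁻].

CA = 0.805 mmol/kg

[CO2*] = KH · pCO2 = 10^(−1.50) × 2250×10^-6 = 7.115×10^-5 mol/kg
α₀ = 1/(1 + K1/[H⁺] + K1K2/[H⁺]²) = 1/(1 + 10^+1.05 + 10^-1.35) = 0.08153
DIC = [CO2*]/α₀ = 7.115×10^-5 / 0.08153 = 0.8727 mmol/kg
CA = (α₁ + 2α₂)·DIC = (0.9148 + 2×0.003642) × 0.8727 = 0.805 mmol/kg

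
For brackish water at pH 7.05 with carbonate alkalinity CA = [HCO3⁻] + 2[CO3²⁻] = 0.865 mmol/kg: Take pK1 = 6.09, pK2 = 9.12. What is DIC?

CA = [HCO3⁻] + 2[CO3²⁻] = (α₁ + 2α₂)·DIC
At pH 7.05: [H⁺]/K1 = 10^-0.96 = 0.10965, K2/[H⁺] = 10^-2.07 = 0.0085114
α₁ = 1/(1 + 0.10965 + 0.0085114) = 1/1.1182 = 0.8943; α₂ = α₁·K2/[H⁺] = 0.007612
α₁ + 2α₂ = 0.9096
DIC = CA / (α₁ + 2α₂) = 0.865 / 0.9096 = 0.951 mmol/kg

DIC = 0.951 mmol/kg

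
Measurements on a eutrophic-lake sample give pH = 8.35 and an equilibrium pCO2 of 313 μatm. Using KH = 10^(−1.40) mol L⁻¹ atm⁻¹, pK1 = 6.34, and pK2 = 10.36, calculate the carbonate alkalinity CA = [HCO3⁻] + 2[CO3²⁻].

[CO2*] = KH · pCO2 = 10^(−1.40) × 313×10^-6 = 1.246×10^-5 mol/L
α₀ = 1/(1 + K1/[H⁺] + K1K2/[H⁺]²) = 1/(1 + 10^+2.01 + 10^+0.00) = 0.009585
DIC = [CO2*]/α₀ = 1.246×10^-5 / 0.009585 = 1.300 mmol/L
CA = (α₁ + 2α₂)·DIC = (0.9808 + 2×0.009585) × 1.300 = 1.30 mmol/L

CA = 1.30 mmol/L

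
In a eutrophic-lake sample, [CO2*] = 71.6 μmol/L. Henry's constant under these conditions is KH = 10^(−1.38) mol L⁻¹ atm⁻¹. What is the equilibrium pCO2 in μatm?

pCO2 = 1720 μatm

KH = 10^(−1.38) = 4.169×10^-2 mol L⁻¹ atm⁻¹
pCO2 = [CO2*]/KH = 71.6×10^-6 / 4.169×10^-2 = 1.72×10^-3 atm = 1720 μatm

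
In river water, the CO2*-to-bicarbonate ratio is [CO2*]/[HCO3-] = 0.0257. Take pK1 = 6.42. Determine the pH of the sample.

pH = 8.01

From K1 = [H⁺][HCO3-]/[CO2*]:  pH = pK1 − log₁₀([CO2*]/[HCO3-])
log₁₀(0.0257) = -1.590
pH = 6.42 − (-1.590) = 8.01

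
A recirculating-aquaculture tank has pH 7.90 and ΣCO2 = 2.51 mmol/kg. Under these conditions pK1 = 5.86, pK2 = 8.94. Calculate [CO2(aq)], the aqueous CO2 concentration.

[CO2*] = 0.0208 mmol/kg

α₀ = 1 / (1 + K1/[H⁺] + K1K2/[H⁺]²) = 1 / (1 + 10^+2.04 + 10^+1.00)
   = 1 / (1 + 109.65 + 10.000) = 1/120.65 = 0.008289
[CO2*] = α₀ × DIC = 0.008289 × 2.51 = 0.0208 mmol/kg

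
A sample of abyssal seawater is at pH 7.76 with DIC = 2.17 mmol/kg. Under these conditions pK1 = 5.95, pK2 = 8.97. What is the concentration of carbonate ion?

[CO3²⁻] = 0.124 mmol/kg

α₂ = 1 / (1 + [H⁺]/K2 + [H⁺]²/(K1K2)) = 1 / (1 + 10^+1.21 + 10^-0.60)
   = 1 / (1 + 16.218 + 0.25119) = 1/17.469 = 0.05724
[CO3²⁻] = α₂ × DIC = 0.05724 × 2.17 = 0.124 mmol/kg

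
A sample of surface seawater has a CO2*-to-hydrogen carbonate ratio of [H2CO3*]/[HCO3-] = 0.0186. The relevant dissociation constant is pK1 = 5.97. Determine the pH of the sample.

pH = 7.70

From K1 = [H⁺][HCO3-]/[H2CO3*]:  pH = pK1 − log₁₀([H2CO3*]/[HCO3-])
log₁₀(0.0186) = -1.730
pH = 5.97 − (-1.730) = 7.70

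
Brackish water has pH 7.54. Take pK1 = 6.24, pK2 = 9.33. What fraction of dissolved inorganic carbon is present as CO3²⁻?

α₂ = 1 / (1 + [H⁺]/K2 + [H⁺]²/(K1K2)) = 1 / (1 + 10^+1.79 + 10^+0.49)
   = 1 / (1 + 61.660 + 3.0903) = 1/65.750 = 0.01521

α₂ = 0.0152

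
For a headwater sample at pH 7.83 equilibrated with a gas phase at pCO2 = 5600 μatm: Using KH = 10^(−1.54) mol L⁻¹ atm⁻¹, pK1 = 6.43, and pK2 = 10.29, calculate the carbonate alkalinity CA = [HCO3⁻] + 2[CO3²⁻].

CA = 4.08 mmol/L

[CO2*] = KH · pCO2 = 10^(−1.54) × 5600×10^-6 = 1.615×10^-4 mol/L
α₀ = 1/(1 + K1/[H⁺] + K1K2/[H⁺]²) = 1/(1 + 10^+1.40 + 10^-1.06) = 0.03816
DIC = [CO2*]/α₀ = 1.615×10^-4 / 0.03816 = 4.232 mmol/L
CA = (α₁ + 2α₂)·DIC = (0.9585 + 2×0.003324) × 4.232 = 4.08 mmol/L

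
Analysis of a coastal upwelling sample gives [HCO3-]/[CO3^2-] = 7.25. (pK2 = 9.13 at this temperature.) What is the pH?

pH = 8.27

From K2 = [H⁺][CO3^2-]/[HCO3-]:  pH = pK2 − log₁₀([HCO3-]/[CO3^2-])
log₁₀(7.25) = +0.860
pH = 9.13 − (+0.860) = 8.27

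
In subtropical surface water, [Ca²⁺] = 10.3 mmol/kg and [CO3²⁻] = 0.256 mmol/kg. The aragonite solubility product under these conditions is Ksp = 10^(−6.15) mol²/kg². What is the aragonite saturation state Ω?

Ω = 3.72

Ksp = 10^(−6.15) = 7.079×10^-7
Ω = [Ca²⁺][CO3²⁻]/Ksp = (10.3×10^-3)(0.256×10^-3) / 7.079×10^-7 = 3.72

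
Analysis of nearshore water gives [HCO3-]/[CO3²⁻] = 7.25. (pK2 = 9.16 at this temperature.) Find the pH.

pH = 8.30

From K2 = [H⁺][CO3²⁻]/[HCO3-]:  pH = pK2 − log₁₀([HCO3-]/[CO3²⁻])
log₁₀(7.25) = +0.860
pH = 9.16 − (+0.860) = 8.30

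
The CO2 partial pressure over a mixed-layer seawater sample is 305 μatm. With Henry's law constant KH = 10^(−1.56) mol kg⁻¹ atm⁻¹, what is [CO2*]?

KH = 10^(−1.56) = 2.754×10^-2 mol kg⁻¹ atm⁻¹
[CO2*] = KH · pCO2 = 2.754×10^-2 × 305×10^-6 atm = 8.40×10^-6 mol/kg

[CO2*] = 8.40 μmol/kg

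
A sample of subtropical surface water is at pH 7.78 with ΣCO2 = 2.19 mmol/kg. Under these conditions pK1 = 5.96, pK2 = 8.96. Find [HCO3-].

α₁ = 1 / (1 + [H⁺]/K1 + K2/[H⁺]) = 1 / (1 + 10^-1.82 + 10^-1.18)
   = 1 / (1 + 0.015136 + 0.066069) = 1/1.0812 = 0.9249
[HCO3⁻] = α₁ × DIC = 0.9249 × 2.19 = 2.03 mmol/kg

[HCO3⁻] = 2.03 mmol/kg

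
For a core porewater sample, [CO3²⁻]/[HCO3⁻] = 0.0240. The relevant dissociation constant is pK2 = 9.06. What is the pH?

From K2 = [H⁺][CO3²⁻]/[HCO3⁻]:  pH = pK2 + log₁₀([CO3²⁻]/[HCO3⁻])
log₁₀(0.0240) = -1.620
pH = 9.06 + (-1.620) = 7.44

pH = 7.44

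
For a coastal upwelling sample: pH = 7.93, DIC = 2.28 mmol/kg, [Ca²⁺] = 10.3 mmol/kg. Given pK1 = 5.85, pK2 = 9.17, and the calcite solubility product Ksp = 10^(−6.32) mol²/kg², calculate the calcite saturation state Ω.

α₂ = 1 / (1 + [H⁺]/K2 + [H⁺]²/(K1K2)) = 1 / (1 + 10^+1.24 + 10^-0.84)
   = 1 / (1 + 17.378 + 0.14454) = 1/18.523 = 0.05399
[CO3²⁻] = α₂ × DIC = 0.05399 × 2.28 = 0.1231 mmol/kg
Ksp = 10^(−6.32) = 4.786×10^-7
Ω = [Ca²⁺][CO3²⁻]/Ksp = (10.3×10^-3)(1.231×10^-4) / 4.786×10^-7 = 2.65

Ω = 2.65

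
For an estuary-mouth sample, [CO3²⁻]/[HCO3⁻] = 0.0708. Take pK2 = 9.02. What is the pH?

From K2 = [H⁺][CO3²⁻]/[HCO3⁻]:  pH = pK2 + log₁₀([CO3²⁻]/[HCO3⁻])
log₁₀(0.0708) = -1.150
pH = 9.02 + (-1.150) = 7.87

pH = 7.87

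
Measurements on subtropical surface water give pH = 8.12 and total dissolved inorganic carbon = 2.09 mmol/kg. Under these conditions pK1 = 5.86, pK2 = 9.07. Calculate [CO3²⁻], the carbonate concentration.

[CO3²⁻] = 0.210 mmol/kg

α₂ = 1 / (1 + [H⁺]/K2 + [H⁺]²/(K1K2)) = 1 / (1 + 10^+0.95 + 10^-1.31)
   = 1 / (1 + 8.9125 + 0.048978) = 1/9.9615 = 0.1004
[CO3²⁻] = α₂ × DIC = 0.1004 × 2.09 = 0.210 mmol/kg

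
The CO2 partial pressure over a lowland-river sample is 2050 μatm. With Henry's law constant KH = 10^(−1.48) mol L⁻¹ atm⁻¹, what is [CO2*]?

[CO2*] = 67.9 μmol/L

KH = 10^(−1.48) = 3.311×10^-2 mol L⁻¹ atm⁻¹
[CO2*] = KH · pCO2 = 3.311×10^-2 × 2050×10^-6 atm = 6.79×10^-5 mol/L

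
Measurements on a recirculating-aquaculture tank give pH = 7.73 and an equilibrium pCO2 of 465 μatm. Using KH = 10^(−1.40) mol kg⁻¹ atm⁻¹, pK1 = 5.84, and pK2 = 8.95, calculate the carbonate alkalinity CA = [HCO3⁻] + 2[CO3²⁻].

[CO2*] = KH · pCO2 = 10^(−1.40) × 465×10^-6 = 1.851×10^-5 mol/kg
α₀ = 1/(1 + K1/[H⁺] + K1K2/[H⁺]²) = 1/(1 + 10^+1.89 + 10^+0.67) = 0.01200
DIC = [CO2*]/α₀ = 1.851×10^-5 / 0.01200 = 1.542 mmol/kg
CA = (α₁ + 2α₂)·DIC = (0.9318 + 2×0.05615) × 1.542 = 1.61 mmol/kg

CA = 1.61 mmol/kg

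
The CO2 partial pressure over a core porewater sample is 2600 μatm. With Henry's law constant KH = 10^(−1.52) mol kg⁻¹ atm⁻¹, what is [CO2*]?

[CO2*] = 78.5 μmol/kg

KH = 10^(−1.52) = 3.020×10^-2 mol kg⁻¹ atm⁻¹
[CO2*] = KH · pCO2 = 3.020×10^-2 × 2600×10^-6 atm = 7.85×10^-5 mol/kg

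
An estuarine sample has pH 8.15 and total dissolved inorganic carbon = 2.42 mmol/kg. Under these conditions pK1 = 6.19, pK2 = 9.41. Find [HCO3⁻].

α₁ = 1 / (1 + [H⁺]/K1 + K2/[H⁺]) = 1 / (1 + 10^-1.96 + 10^-1.26)
   = 1 / (1 + 0.010965 + 0.054954) = 1/1.0659 = 0.9382
[HCO3⁻] = α₁ × DIC = 0.9382 × 2.42 = 2.27 mmol/kg

[HCO3⁻] = 2.27 mmol/kg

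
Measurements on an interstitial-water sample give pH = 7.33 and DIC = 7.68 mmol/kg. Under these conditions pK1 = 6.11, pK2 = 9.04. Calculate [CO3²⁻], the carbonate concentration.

α₂ = 1 / (1 + [H⁺]/K2 + [H⁺]²/(K1K2)) = 1 / (1 + 10^+1.71 + 10^+0.49)
   = 1 / (1 + 51.286 + 3.0903) = 1/55.376 = 0.01806
[CO3²⁻] = α₂ × DIC = 0.01806 × 7.68 = 0.139 mmol/kg

[CO3²⁻] = 0.139 mmol/kg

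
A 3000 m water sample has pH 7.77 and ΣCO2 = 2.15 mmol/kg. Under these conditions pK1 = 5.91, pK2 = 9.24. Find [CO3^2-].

[CO3²⁻] = 0.0695 mmol/kg

α₂ = 1 / (1 + [H⁺]/K2 + [H⁺]²/(K1K2)) = 1 / (1 + 10^+1.47 + 10^-0.39)
   = 1 / (1 + 29.512 + 0.40738) = 1/30.919 = 0.03234
[CO3²⁻] = α₂ × DIC = 0.03234 × 2.15 = 0.0695 mmol/kg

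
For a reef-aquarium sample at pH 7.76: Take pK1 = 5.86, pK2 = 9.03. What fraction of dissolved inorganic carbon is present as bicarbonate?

α₁ = 0.938

α₁ = 1 / (1 + [H⁺]/K1 + K2/[H⁺]) = 1 / (1 + 10^-1.90 + 10^-1.27)
   = 1 / (1 + 0.012589 + 0.053703) = 1/1.0663 = 0.9378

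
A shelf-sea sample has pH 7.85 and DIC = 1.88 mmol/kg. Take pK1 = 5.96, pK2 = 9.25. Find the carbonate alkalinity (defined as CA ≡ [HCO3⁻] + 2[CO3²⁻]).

CA = 1.93 mmol/kg

CA = [HCO3⁻] + 2[CO3²⁻] = (α₁ + 2α₂)·DIC
At pH 7.85: [H⁺]/K1 = 10^-1.89 = 0.012882, K2/[H⁺] = 10^-1.40 = 0.039811
α₁ = 1/(1 + 0.012882 + 0.039811) = 1/1.0527 = 0.9499; α₂ = α₁·K2/[H⁺] = 0.03782
α₁ + 2α₂ = 1.0256
CA = 1.0256 × 1.88 = 1.93 mmol/kg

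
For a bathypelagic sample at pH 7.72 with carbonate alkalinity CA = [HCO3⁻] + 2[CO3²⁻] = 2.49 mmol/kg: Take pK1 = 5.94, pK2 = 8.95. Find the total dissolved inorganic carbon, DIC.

DIC = 2.40 mmol/kg

CA = [HCO3⁻] + 2[CO3²⁻] = (α₁ + 2α₂)·DIC
At pH 7.72: [H⁺]/K1 = 10^-1.78 = 0.016596, K2/[H⁺] = 10^-1.23 = 0.058884
α₁ = 1/(1 + 0.016596 + 0.058884) = 1/1.0755 = 0.9298; α₂ = α₁·K2/[H⁺] = 0.05475
α₁ + 2α₂ = 1.0393
DIC = CA / (α₁ + 2α₂) = 2.49 / 1.0393 = 2.40 mmol/kg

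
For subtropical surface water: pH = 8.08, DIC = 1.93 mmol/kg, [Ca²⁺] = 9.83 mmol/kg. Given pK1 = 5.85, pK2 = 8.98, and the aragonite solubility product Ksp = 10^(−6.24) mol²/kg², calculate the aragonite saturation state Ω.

α₂ = 1 / (1 + [H⁺]/K2 + [H⁺]²/(K1K2)) = 1 / (1 + 10^+0.90 + 10^-1.33)
   = 1 / (1 + 7.9433 + 0.046774) = 1/8.9901 = 0.1112
[CO3²⁻] = α₂ × DIC = 0.1112 × 1.93 = 0.2147 mmol/kg
Ksp = 10^(−6.24) = 5.754×10^-7
Ω = [Ca²⁺][CO3²⁻]/Ksp = (9.83×10^-3)(2.147×10^-4) / 5.754×10^-7 = 3.67

Ω = 3.67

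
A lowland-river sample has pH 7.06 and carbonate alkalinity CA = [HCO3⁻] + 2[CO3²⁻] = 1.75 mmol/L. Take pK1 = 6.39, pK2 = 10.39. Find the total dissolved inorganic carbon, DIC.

DIC = 2.12 mmol/L

CA = [HCO3⁻] + 2[CO3²⁻] = (α₁ + 2α₂)·DIC
At pH 7.06: [H⁺]/K1 = 10^-0.67 = 0.21380, K2/[H⁺] = 10^-3.33 = 0.00046774
α₁ = 1/(1 + 0.21380 + 0.00046774) = 1/1.2143 = 0.8235; α₂ = α₁·K2/[H⁺] = 0.0003852
α₁ + 2α₂ = 0.8243
DIC = CA / (α₁ + 2α₂) = 1.75 / 0.8243 = 2.12 mmol/L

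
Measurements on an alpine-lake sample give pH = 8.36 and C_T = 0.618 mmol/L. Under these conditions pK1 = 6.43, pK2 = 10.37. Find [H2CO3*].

α₀ = 1 / (1 + K1/[H⁺] + K1K2/[H⁺]²) = 1 / (1 + 10^+1.93 + 10^-0.08)
   = 1 / (1 + 85.114 + 0.83176) = 1/86.946 = 0.01150
[CO2*] = α₀ × DIC = 0.01150 × 0.618 = 0.00711 mmol/L = 7.11 μmol/L

[CO2*] = 7.11 μmol/L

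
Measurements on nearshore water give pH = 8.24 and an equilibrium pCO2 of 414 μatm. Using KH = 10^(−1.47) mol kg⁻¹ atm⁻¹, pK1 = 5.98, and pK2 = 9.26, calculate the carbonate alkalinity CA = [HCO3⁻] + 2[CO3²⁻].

[CO2*] = KH · pCO2 = 10^(−1.47) × 414×10^-6 = 1.403×10^-5 mol/kg
α₀ = 1/(1 + K1/[H⁺] + K1K2/[H⁺]²) = 1/(1 + 10^+2.26 + 10^+1.24) = 0.004991
DIC = [CO2*]/α₀ = 1.403×10^-5 / 0.004991 = 2.811 mmol/kg
CA = (α₁ + 2α₂)·DIC = (0.9083 + 2×0.08674) × 2.811 = 3.04 mmol/kg

CA = 3.04 mmol/kg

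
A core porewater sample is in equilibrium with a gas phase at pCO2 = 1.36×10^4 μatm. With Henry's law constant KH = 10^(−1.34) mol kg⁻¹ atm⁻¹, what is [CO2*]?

[CO2*] = 622 μmol/kg

KH = 10^(−1.34) = 4.571×10^-2 mol kg⁻¹ atm⁻¹
[CO2*] = KH · pCO2 = 4.571×10^-2 × 1.36×10^4×10^-6 atm = 6.22×10^-4 mol/kg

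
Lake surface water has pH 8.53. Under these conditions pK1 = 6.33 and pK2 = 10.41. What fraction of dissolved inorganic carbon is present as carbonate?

α₂ = 1 / (1 + [H⁺]/K2 + [H⁺]²/(K1K2)) = 1 / (1 + 10^+1.88 + 10^-0.32)
   = 1 / (1 + 75.858 + 0.47863) = 1/77.336 = 0.01293

α₂ = 0.0129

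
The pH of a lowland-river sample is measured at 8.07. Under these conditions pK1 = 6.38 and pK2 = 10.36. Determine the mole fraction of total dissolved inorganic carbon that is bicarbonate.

α₁ = 0.975

α₁ = 1 / (1 + [H⁺]/K1 + K2/[H⁺]) = 1 / (1 + 10^-1.69 + 10^-2.29)
   = 1 / (1 + 0.020417 + 0.0051286) = 1/1.0255 = 0.9751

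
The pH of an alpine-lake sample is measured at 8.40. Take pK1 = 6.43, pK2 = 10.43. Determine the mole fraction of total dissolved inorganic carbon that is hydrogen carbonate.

α₁ = 0.980

α₁ = 1 / (1 + [H⁺]/K1 + K2/[H⁺]) = 1 / (1 + 10^-1.97 + 10^-2.03)
   = 1 / (1 + 0.010715 + 0.0093325) = 1/1.0200 = 0.9803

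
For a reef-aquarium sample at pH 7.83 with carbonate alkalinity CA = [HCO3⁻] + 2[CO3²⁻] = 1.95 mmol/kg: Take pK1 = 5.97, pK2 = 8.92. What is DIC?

CA = [HCO3⁻] + 2[CO3²⁻] = (α₁ + 2α₂)·DIC
At pH 7.83: [H⁺]/K1 = 10^-1.86 = 0.013804, K2/[H⁺] = 10^-1.09 = 0.081283
α₁ = 1/(1 + 0.013804 + 0.081283) = 1/1.0951 = 0.9132; α₂ = α₁·K2/[H⁺] = 0.07423
α₁ + 2α₂ = 1.0616
DIC = CA / (α₁ + 2α₂) = 1.95 / 1.0616 = 1.84 mmol/kg

DIC = 1.84 mmol/kg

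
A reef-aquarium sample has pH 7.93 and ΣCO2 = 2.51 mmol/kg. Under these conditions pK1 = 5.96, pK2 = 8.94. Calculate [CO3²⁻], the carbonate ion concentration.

[CO3²⁻] = 0.221 mmol/kg

α₂ = 1 / (1 + [H⁺]/K2 + [H⁺]²/(K1K2)) = 1 / (1 + 10^+1.01 + 10^-0.96)
   = 1 / (1 + 10.233 + 0.10965) = 1/11.343 = 0.08816
[CO3²⁻] = α₂ × DIC = 0.08816 × 2.51 = 0.221 mmol/kg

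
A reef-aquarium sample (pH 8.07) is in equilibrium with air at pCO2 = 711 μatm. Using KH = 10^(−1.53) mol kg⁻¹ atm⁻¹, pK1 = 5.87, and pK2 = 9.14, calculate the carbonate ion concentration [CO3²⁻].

[CO3²⁻] = 0.283 mmol/kg

[CO2*] = KH · pCO2 = 10^(−1.53) × 711×10^-6 = 2.098×10^-5 mol/kg
α₀ = 1/(1 + K1/[H⁺] + K1K2/[H⁺]²) = 1/(1 + 10^+2.20 + 10^+1.13) = 0.005781
DIC = [CO2*]/α₀ = 2.098×10^-5 / 0.005781 = 3.630 mmol/kg
[CO3²⁻] = α₂·DIC; α₂ = 0.07798, so [CO3²⁻] = 0.07798 × 3.630 = 0.283 mmol/kg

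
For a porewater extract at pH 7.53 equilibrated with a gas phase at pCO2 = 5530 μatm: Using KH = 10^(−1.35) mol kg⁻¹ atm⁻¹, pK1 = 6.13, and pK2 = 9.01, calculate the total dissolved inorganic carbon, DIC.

[CO2*] = KH · pCO2 = 10^(−1.35) × 5530×10^-6 = 2.470×10^-4 mol/kg
α₀ = 1/(1 + K1/[H⁺] + K1K2/[H⁺]²) = 1/(1 + 10^+1.40 + 10^-0.08) = 0.03710
DIC = [CO2*]/α₀ = 2.470×10^-4 / 0.03710 = 6.66 mmol/kg

DIC = 6.66 mmol/kg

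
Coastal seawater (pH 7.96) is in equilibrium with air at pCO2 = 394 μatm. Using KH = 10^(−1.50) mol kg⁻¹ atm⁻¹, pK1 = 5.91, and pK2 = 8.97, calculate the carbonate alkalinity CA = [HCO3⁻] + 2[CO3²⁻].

[CO2*] = KH · pCO2 = 10^(−1.50) × 394×10^-6 = 1.246×10^-5 mol/kg
α₀ = 1/(1 + K1/[H⁺] + K1K2/[H⁺]²) = 1/(1 + 10^+2.05 + 10^+1.04) = 0.008054
DIC = [CO2*]/α₀ = 1.246×10^-5 / 0.008054 = 1.547 mmol/kg
CA = (α₁ + 2α₂)·DIC = (0.9036 + 2×0.08831) × 1.547 = 1.67 mmol/kg

CA = 1.67 mmol/kg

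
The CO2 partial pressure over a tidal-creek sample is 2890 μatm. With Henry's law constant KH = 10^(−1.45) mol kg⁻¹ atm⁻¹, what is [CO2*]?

KH = 10^(−1.45) = 3.548×10^-2 mol kg⁻¹ atm⁻¹
[CO2*] = KH · pCO2 = 3.548×10^-2 × 2890×10^-6 atm = 1.03×10^-4 mol/kg

[CO2*] = 103 μmol/kg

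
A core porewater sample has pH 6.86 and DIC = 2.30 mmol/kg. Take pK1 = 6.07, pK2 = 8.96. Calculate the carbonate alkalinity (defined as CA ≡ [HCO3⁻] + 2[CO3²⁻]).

CA = [HCO3⁻] + 2[CO3²⁻] = (α₁ + 2α₂)·DIC
At pH 6.86: [H⁺]/K1 = 10^-0.79 = 0.16218, K2/[H⁺] = 10^-2.10 = 0.0079433
α₁ = 1/(1 + 0.16218 + 0.0079433) = 1/1.1701 = 0.8546; α₂ = α₁·K2/[H⁺] = 0.006788
α₁ + 2α₂ = 0.8682
CA = 0.8682 × 2.30 = 2.00 mmol/kg

CA = 2.00 mmol/kg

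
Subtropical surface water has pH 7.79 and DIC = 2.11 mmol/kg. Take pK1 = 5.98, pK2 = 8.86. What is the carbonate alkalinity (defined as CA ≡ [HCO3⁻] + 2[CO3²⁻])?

CA = 2.24 mmol/kg

CA = [HCO3⁻] + 2[CO3²⁻] = (α₁ + 2α₂)·DIC
At pH 7.79: [H⁺]/K1 = 10^-1.81 = 0.015488, K2/[H⁺] = 10^-1.07 = 0.085114
α₁ = 1/(1 + 0.015488 + 0.085114) = 1/1.1006 = 0.9086; α₂ = α₁·K2/[H⁺] = 0.07733
α₁ + 2α₂ = 1.0633
CA = 1.0633 × 2.11 = 2.24 mmol/kg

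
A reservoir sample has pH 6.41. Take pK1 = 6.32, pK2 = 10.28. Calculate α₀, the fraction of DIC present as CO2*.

α₀ = 1 / (1 + K1/[H⁺] + K1K2/[H⁺]²) = 1 / (1 + 10^+0.09 + 10^-3.78)
   = 1 / (1 + 1.2303 + 0.00016596) = 1/2.2304 = 0.4483

α₀ = 0.448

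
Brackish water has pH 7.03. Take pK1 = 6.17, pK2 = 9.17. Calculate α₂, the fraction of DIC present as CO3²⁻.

α₂ = 0.00633

α₂ = 1 / (1 + [H⁺]/K2 + [H⁺]²/(K1K2)) = 1 / (1 + 10^+2.14 + 10^+1.28)
   = 1 / (1 + 138.04 + 19.055) = 1/158.09 = 0.006325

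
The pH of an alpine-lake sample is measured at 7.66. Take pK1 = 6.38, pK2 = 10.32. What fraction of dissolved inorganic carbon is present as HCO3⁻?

α₁ = 0.948

α₁ = 1 / (1 + [H⁺]/K1 + K2/[H⁺]) = 1 / (1 + 10^-1.28 + 10^-2.66)
   = 1 / (1 + 0.052481 + 0.0021878) = 1/1.0547 = 0.9482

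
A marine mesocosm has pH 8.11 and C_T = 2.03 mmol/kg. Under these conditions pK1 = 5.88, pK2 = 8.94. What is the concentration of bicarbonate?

[HCO3⁻] = 1.76 mmol/kg

α₁ = 1 / (1 + [H⁺]/K1 + K2/[H⁺]) = 1 / (1 + 10^-2.23 + 10^-0.83)
   = 1 / (1 + 0.0058884 + 0.14791) = 1/1.1538 = 0.8667
[HCO3⁻] = α₁ × DIC = 0.8667 × 2.03 = 1.76 mmol/kg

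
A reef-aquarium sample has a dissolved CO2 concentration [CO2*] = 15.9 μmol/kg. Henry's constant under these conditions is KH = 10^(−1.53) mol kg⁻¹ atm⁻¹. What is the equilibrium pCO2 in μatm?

KH = 10^(−1.53) = 2.951×10^-2 mol kg⁻¹ atm⁻¹
pCO2 = [CO2*]/KH = 15.9×10^-6 / 2.951×10^-2 = 5.39×10^-4 atm = 539 μatm

pCO2 = 539 μatm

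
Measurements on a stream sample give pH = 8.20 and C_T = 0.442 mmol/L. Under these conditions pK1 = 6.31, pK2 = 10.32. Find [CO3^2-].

α₂ = 1 / (1 + [H⁺]/K2 + [H⁺]²/(K1K2)) = 1 / (1 + 10^+2.12 + 10^+0.23)
   = 1 / (1 + 131.83 + 1.6982) = 1/134.52 = 0.007434
[CO3²⁻] = α₂ × DIC = 0.007434 × 0.442 = 0.00329 mmol/L = 3.29 μmol/L

[CO3²⁻] = 3.29 μmol/L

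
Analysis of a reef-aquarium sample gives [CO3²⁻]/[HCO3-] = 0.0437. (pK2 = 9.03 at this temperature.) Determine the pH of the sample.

From K2 = [H⁺][CO3²⁻]/[HCO3-]:  pH = pK2 + log₁₀([CO3²⁻]/[HCO3-])
log₁₀(0.0437) = -1.360
pH = 9.03 + (-1.360) = 7.67

pH = 7.67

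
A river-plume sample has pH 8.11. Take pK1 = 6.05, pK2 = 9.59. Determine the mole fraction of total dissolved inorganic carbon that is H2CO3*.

α₀ = 0.00836

α₀ = 1 / (1 + K1/[H⁺] + K1K2/[H⁺]²) = 1 / (1 + 10^+2.06 + 10^+0.58)
   = 1 / (1 + 114.82 + 3.8019) = 1/119.62 = 0.008360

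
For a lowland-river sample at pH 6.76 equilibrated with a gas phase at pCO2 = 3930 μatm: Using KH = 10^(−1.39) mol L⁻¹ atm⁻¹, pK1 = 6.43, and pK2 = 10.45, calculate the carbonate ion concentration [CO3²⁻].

[CO3²⁻] = 0.0699 μmol/L

[CO2*] = KH · pCO2 = 10^(−1.39) × 3930×10^-6 = 1.601×10^-4 mol/L
α₀ = 1/(1 + K1/[H⁺] + K1K2/[H⁺]²) = 1/(1 + 10^+0.33 + 10^-3.36) = 0.3186
DIC = [CO2*]/α₀ = 1.601×10^-4 / 0.3186 = 0.5025 mmol/L
[CO3²⁻] = α₂·DIC; α₂ = 0.0001391, so [CO3²⁻] = 0.0001391 × 0.5025 = 6.99×10^-5 mmol/L = 0.0699 μmol/L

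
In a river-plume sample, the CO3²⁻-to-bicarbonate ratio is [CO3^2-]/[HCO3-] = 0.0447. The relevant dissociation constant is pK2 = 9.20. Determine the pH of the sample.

From K2 = [H⁺][CO3^2-]/[HCO3-]:  pH = pK2 + log₁₀([CO3^2-]/[HCO3-])
log₁₀(0.0447) = -1.350
pH = 9.20 + (-1.350) = 7.85

pH = 7.85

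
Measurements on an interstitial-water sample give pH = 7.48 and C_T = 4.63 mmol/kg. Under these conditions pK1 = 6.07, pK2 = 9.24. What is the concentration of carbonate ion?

[CO3²⁻] = 0.0762 mmol/kg

α₂ = 1 / (1 + [H⁺]/K2 + [H⁺]²/(K1K2)) = 1 / (1 + 10^+1.76 + 10^+0.35)
   = 1 / (1 + 57.544 + 2.2387) = 1/60.783 = 0.01645
[CO3²⁻] = α₂ × DIC = 0.01645 × 4.63 = 0.0762 mmol/kg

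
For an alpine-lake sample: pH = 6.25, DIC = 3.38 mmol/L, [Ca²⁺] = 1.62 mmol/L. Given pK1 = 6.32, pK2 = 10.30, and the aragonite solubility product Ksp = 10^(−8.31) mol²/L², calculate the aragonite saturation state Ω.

Ω = 0.0458

α₂ = 1 / (1 + [H⁺]/K2 + [H⁺]²/(K1K2)) = 1 / (1 + 10^+4.05 + 10^+4.12)
   = 1 / (1 + 1.1220×10^4 + 1.3183×10^4) = 1/2.4404×10^4 = 4.098×10^-5
[CO3²⁻] = α₂ × DIC = 4.098×10^-5 × 3.38 = 0.0001385 mmol/L = 0.1385 μmol/L
Ksp = 10^(−8.31) = 4.898×10^-9
Ω = [Ca²⁺][CO3²⁻]/Ksp = (1.62×10^-3)(1.385×10^-7) / 4.898×10^-9 = 0.0458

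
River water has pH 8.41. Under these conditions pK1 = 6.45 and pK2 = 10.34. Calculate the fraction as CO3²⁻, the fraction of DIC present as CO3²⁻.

α₂ = 1 / (1 + [H⁺]/K2 + [H⁺]²/(K1K2)) = 1 / (1 + 10^+1.93 + 10^-0.03)
   = 1 / (1 + 85.114 + 0.93325) = 1/87.047 = 0.01149

α₂ = 0.0115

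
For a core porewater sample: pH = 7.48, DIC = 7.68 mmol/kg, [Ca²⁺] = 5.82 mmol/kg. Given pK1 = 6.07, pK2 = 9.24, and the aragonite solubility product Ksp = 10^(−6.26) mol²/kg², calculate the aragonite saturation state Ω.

Ω = 1.34

α₂ = 1 / (1 + [H⁺]/K2 + [H⁺]²/(K1K2)) = 1 / (1 + 10^+1.76 + 10^+0.35)
   = 1 / (1 + 57.544 + 2.2387) = 1/60.783 = 0.01645
[CO3²⁻] = α₂ × DIC = 0.01645 × 7.68 = 0.1264 mmol/kg
Ksp = 10^(−6.26) = 5.495×10^-7
Ω = [Ca²⁺][CO3²⁻]/Ksp = (5.82×10^-3)(1.264×10^-4) / 5.495×10^-7 = 1.34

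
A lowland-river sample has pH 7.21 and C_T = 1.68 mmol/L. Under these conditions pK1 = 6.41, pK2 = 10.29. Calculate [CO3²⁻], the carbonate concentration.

α₂ = 1 / (1 + [H⁺]/K2 + [H⁺]²/(K1K2)) = 1 / (1 + 10^+3.08 + 10^+2.28)
   = 1 / (1 + 1202.3 + 190.55) = 1/1393.8 = 0.0007175
[CO3²⁻] = α₂ × DIC = 0.0007175 × 1.68 = 0.00121 mmol/L = 1.21 μmol/L

[CO3²⁻] = 1.21 μmol/L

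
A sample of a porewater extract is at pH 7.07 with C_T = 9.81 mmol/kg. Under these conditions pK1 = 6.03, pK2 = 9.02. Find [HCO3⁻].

α₁ = 1 / (1 + [H⁺]/K1 + K2/[H⁺]) = 1 / (1 + 10^-1.04 + 10^-1.95)
   = 1 / (1 + 0.091201 + 0.011220) = 1/1.1024 = 0.9071
[HCO3⁻] = α₁ × DIC = 0.9071 × 9.81 = 8.90 mmol/kg

[HCO3⁻] = 8.90 mmol/kg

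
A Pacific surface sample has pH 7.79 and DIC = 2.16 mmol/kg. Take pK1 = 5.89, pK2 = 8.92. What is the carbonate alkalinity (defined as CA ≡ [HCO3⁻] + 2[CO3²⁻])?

CA = [HCO3⁻] + 2[CO3²⁻] = (α₁ + 2α₂)·DIC
At pH 7.79: [H⁺]/K1 = 10^-1.90 = 0.012589, K2/[H⁺] = 10^-1.13 = 0.074131
α₁ = 1/(1 + 0.012589 + 0.074131) = 1/1.0867 = 0.9202; α₂ = α₁·K2/[H⁺] = 0.06822
α₁ + 2α₂ = 1.0566
CA = 1.0566 × 2.16 = 2.28 mmol/kg

CA = 2.28 mmol/kg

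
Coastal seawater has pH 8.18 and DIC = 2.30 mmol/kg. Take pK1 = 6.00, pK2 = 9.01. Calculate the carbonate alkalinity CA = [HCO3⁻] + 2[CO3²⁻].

CA = [HCO3⁻] + 2[CO3²⁻] = (α₁ + 2α₂)·DIC
At pH 8.18: [H⁺]/K1 = 10^-2.18 = 0.0066069, K2/[H⁺] = 10^-0.83 = 0.14791
α₁ = 1/(1 + 0.0066069 + 0.14791) = 1/1.1545 = 0.8662; α₂ = α₁·K2/[H⁺] = 0.1281
α₁ + 2α₂ = 1.1224
CA = 1.1224 × 2.30 = 2.58 mmol/kg

CA = 2.58 mmol/kg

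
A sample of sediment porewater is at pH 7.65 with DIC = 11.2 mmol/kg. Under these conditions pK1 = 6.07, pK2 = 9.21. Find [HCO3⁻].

α₁ = 1 / (1 + [H⁺]/K1 + K2/[H⁺]) = 1 / (1 + 10^-1.58 + 10^-1.56)
   = 1 / (1 + 0.026303 + 0.027542) = 1/1.0538 = 0.9489
[HCO3⁻] = α₁ × DIC = 0.9489 × 11.2 = 10.6 mmol/kg

[HCO3⁻] = 10.6 mmol/kg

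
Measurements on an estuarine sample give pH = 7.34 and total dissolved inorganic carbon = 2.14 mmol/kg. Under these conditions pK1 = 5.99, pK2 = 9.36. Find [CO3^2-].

[CO3²⁻] = 19.4 μmol/kg

α₂ = 1 / (1 + [H⁺]/K2 + [H⁺]²/(K1K2)) = 1 / (1 + 10^+2.02 + 10^+0.67)
   = 1 / (1 + 104.71 + 4.6774) = 1/110.39 = 0.009059
[CO3²⁻] = α₂ × DIC = 0.009059 × 2.14 = 0.0194 mmol/kg = 19.4 μmol/kg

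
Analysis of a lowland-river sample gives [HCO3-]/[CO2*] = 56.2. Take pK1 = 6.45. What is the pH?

From K1 = [H⁺][HCO3-]/[CO2*]:  pH = pK1 + log₁₀([HCO3-]/[CO2*])
log₁₀(56.2) = +1.750
pH = 6.45 + (+1.750) = 8.20

pH = 8.20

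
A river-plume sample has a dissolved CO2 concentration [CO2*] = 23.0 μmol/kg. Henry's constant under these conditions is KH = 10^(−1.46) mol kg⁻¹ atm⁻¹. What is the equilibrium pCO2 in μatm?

pCO2 = 663 μatm

KH = 10^(−1.46) = 3.467×10^-2 mol kg⁻¹ atm⁻¹
pCO2 = [CO2*]/KH = 23.0×10^-6 / 3.467×10^-2 = 6.63×10^-4 atm = 663 μatm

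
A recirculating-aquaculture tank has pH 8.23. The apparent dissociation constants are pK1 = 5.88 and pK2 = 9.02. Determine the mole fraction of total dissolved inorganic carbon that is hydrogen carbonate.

α₁ = 1 / (1 + [H⁺]/K1 + K2/[H⁺]) = 1 / (1 + 10^-2.35 + 10^-0.79)
   = 1 / (1 + 0.0044668 + 0.16218) = 1/1.1666 = 0.8572

α₁ = 0.857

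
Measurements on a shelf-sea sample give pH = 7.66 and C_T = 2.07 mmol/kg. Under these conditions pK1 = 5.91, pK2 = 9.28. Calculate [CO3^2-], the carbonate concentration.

α₂ = 1 / (1 + [H⁺]/K2 + [H⁺]²/(K1K2)) = 1 / (1 + 10^+1.62 + 10^-0.13)
   = 1 / (1 + 41.687 + 0.74131) = 1/43.428 = 0.02303
[CO3²⁻] = α₂ × DIC = 0.02303 × 2.07 = 0.0477 mmol/kg

[CO3²⁻] = 0.0477 mmol/kg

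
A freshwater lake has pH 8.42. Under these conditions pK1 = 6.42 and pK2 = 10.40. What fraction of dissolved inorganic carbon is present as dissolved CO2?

α₀ = 0.00980

α₀ = 1 / (1 + K1/[H⁺] + K1K2/[H⁺]²) = 1 / (1 + 10^+2.00 + 10^+0.02)
   = 1 / (1 + 100.00 + 1.0471) = 1/102.05 = 0.009799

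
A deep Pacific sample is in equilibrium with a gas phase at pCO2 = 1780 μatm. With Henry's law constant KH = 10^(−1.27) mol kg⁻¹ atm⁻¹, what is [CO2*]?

[CO2*] = 95.6 μmol/kg

KH = 10^(−1.27) = 5.370×10^-2 mol kg⁻¹ atm⁻¹
[CO2*] = KH · pCO2 = 5.370×10^-2 × 1780×10^-6 atm = 9.56×10^-5 mol/kg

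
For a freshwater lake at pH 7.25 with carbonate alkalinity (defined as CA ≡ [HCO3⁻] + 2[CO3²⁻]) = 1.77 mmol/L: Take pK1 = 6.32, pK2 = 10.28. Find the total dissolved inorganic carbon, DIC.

CA = [HCO3⁻] + 2[CO3²⁻] = (α₁ + 2α₂)·DIC
At pH 7.25: [H⁺]/K1 = 10^-0.93 = 0.11749, K2/[H⁺] = 10^-3.03 = 0.00093325
α₁ = 1/(1 + 0.11749 + 0.00093325) = 1/1.1184 = 0.8941; α₂ = α₁·K2/[H⁺] = 0.0008344
α₁ + 2α₂ = 0.8958
DIC = CA / (α₁ + 2α₂) = 1.77 / 0.8958 = 1.98 mmol/L

DIC = 1.98 mmol/L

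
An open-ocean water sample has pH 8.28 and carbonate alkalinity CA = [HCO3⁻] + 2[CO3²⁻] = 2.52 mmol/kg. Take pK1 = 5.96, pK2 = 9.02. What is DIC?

DIC = 2.19 mmol/kg

CA = [HCO3⁻] + 2[CO3²⁻] = (α₁ + 2α₂)·DIC
At pH 8.28: [H⁺]/K1 = 10^-2.32 = 0.0047863, K2/[H⁺] = 10^-0.74 = 0.18197
α₁ = 1/(1 + 0.0047863 + 0.18197) = 1/1.1868 = 0.8426; α₂ = α₁·K2/[H⁺] = 0.1533
α₁ + 2α₂ = 1.1493
DIC = CA / (α₁ + 2α₂) = 2.52 / 1.1493 = 2.19 mmol/kg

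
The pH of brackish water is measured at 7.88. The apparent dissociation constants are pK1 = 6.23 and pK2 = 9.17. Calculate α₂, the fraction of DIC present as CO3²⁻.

α₂ = 0.0478

α₂ = 1 / (1 + [H⁺]/K2 + [H⁺]²/(K1K2)) = 1 / (1 + 10^+1.29 + 10^-0.36)
   = 1 / (1 + 19.498 + 0.43652) = 1/20.935 = 0.04777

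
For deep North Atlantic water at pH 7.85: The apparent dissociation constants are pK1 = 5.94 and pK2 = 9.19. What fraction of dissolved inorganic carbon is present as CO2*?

α₀ = 0.0116

α₀ = 1 / (1 + K1/[H⁺] + K1K2/[H⁺]²) = 1 / (1 + 10^+1.91 + 10^+0.57)
   = 1 / (1 + 81.283 + 3.7154) = 1/85.998 = 0.01163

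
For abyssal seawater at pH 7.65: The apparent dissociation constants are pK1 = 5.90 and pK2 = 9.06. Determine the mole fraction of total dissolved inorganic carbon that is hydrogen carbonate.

α₁ = 0.946

α₁ = 1 / (1 + [H⁺]/K1 + K2/[H⁺]) = 1 / (1 + 10^-1.75 + 10^-1.41)
   = 1 / (1 + 0.017783 + 0.038905) = 1/1.0567 = 0.9464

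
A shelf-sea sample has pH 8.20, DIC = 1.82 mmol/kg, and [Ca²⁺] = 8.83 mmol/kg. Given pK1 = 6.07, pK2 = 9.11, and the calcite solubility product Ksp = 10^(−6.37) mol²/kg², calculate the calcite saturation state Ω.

Ω = 4.10

α₂ = 1 / (1 + [H⁺]/K2 + [H⁺]²/(K1K2)) = 1 / (1 + 10^+0.91 + 10^-1.22)
   = 1 / (1 + 8.1283 + 0.060256) = 1/9.1886 = 0.1088
[CO3²⁻] = α₂ × DIC = 0.1088 × 1.82 = 0.1981 mmol/kg
Ksp = 10^(−6.37) = 4.266×10^-7
Ω = [Ca²⁺][CO3²⁻]/Ksp = (8.83×10^-3)(1.981×10^-4) / 4.266×10^-7 = 4.10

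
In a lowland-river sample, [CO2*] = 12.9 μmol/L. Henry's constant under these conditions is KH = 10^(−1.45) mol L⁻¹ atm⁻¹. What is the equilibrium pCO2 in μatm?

pCO2 = 364 μatm

KH = 10^(−1.45) = 3.548×10^-2 mol L⁻¹ atm⁻¹
pCO2 = [CO2*]/KH = 12.9×10^-6 / 3.548×10^-2 = 3.64×10^-4 atm = 364 μatm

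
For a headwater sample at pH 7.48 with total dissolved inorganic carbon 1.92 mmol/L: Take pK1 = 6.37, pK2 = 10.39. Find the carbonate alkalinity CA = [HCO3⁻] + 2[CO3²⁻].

CA = 1.78 mmol/L

CA = [HCO3⁻] + 2[CO3²⁻] = (α₁ + 2α₂)·DIC
At pH 7.48: [H⁺]/K1 = 10^-1.11 = 0.077625, K2/[H⁺] = 10^-2.91 = 0.0012303
α₁ = 1/(1 + 0.077625 + 0.0012303) = 1/1.0789 = 0.9269; α₂ = α₁·K2/[H⁺] = 0.001140
α₁ + 2α₂ = 0.9292
CA = 0.9292 × 1.92 = 1.78 mmol/L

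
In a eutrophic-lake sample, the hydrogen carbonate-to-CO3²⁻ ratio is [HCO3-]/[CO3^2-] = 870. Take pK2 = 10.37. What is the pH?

From K2 = [H⁺][CO3^2-]/[HCO3-]:  pH = pK2 − log₁₀([HCO3-]/[CO3^2-])
log₁₀(870) = +2.940
pH = 10.37 − (+2.940) = 7.43

pH = 7.43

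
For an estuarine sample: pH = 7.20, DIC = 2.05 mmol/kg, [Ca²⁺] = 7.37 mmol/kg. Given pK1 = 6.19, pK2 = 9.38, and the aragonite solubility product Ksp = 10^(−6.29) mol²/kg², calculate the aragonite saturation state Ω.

α₂ = 1 / (1 + [H⁺]/K2 + [H⁺]²/(K1K2)) = 1 / (1 + 10^+2.18 + 10^+1.17)
   = 1 / (1 + 151.36 + 14.791) = 1/167.15 = 0.005983
[CO3²⁻] = α₂ × DIC = 0.005983 × 2.05 = 0.01226 mmol/kg = 12.26 μmol/kg
Ksp = 10^(−6.29) = 5.129×10^-7
Ω = [Ca²⁺][CO3²⁻]/Ksp = (7.37×10^-3)(1.226×10^-5) / 5.129×10^-7 = 0.176

Ω = 0.176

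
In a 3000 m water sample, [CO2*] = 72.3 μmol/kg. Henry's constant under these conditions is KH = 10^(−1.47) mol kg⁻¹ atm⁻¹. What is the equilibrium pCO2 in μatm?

pCO2 = 2130 μatm

KH = 10^(−1.47) = 3.388×10^-2 mol kg⁻¹ atm⁻¹
pCO2 = [CO2*]/KH = 72.3×10^-6 / 3.388×10^-2 = 2.13×10^-3 atm = 2130 μatm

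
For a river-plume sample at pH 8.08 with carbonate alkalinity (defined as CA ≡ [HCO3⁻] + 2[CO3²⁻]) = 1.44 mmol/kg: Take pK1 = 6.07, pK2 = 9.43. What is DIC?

DIC = 1.39 mmol/kg

CA = [HCO3⁻] + 2[CO3²⁻] = (α₁ + 2α₂)·DIC
At pH 8.08: [H⁺]/K1 = 10^-2.01 = 0.0097724, K2/[H⁺] = 10^-1.35 = 0.044668
α₁ = 1/(1 + 0.0097724 + 0.044668) = 1/1.0544 = 0.9484; α₂ = α₁·K2/[H⁺] = 0.04236
α₁ + 2α₂ = 1.0331
DIC = CA / (α₁ + 2α₂) = 1.44 / 1.0331 = 1.39 mmol/kg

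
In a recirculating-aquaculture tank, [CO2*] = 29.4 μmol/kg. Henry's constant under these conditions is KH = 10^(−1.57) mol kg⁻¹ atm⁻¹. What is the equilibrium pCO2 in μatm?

KH = 10^(−1.57) = 2.692×10^-2 mol kg⁻¹ atm⁻¹
pCO2 = [CO2*]/KH = 29.4×10^-6 / 2.692×10^-2 = 1.09×10^-3 atm = 1090 μatm

pCO2 = 1090 μatm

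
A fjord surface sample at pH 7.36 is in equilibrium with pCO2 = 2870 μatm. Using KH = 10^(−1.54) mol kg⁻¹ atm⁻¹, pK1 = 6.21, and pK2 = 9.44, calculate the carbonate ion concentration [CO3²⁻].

[CO3²⁻] = 9.72 μmol/kg

[CO2*] = KH · pCO2 = 10^(−1.54) × 2870×10^-6 = 8.277×10^-5 mol/kg
α₀ = 1/(1 + K1/[H⁺] + K1K2/[H⁺]²) = 1/(1 + 10^+1.15 + 10^-0.93) = 0.06560
DIC = [CO2*]/α₀ = 8.277×10^-5 / 0.06560 = 1.262 mmol/kg
[CO3²⁻] = α₂·DIC; α₂ = 0.007708, so [CO3²⁻] = 0.007708 × 1.262 = 0.00972 mmol/kg = 9.72 μmol/kg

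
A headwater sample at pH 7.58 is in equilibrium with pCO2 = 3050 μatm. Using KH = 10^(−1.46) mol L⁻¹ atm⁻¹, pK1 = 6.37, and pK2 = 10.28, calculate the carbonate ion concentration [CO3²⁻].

[CO2*] = KH · pCO2 = 10^(−1.46) × 3050×10^-6 = 1.058×10^-4 mol/L
α₀ = 1/(1 + K1/[H⁺] + K1K2/[H⁺]²) = 1/(1 + 10^+1.21 + 10^-1.49) = 0.05797
DIC = [CO2*]/α₀ = 1.058×10^-4 / 0.05797 = 1.824 mmol/L
[CO3²⁻] = α₂·DIC; α₂ = 0.001876, so [CO3²⁻] = 0.001876 × 1.824 = 0.00342 mmol/L = 3.42 μmol/L

[CO3²⁻] = 3.42 μmol/L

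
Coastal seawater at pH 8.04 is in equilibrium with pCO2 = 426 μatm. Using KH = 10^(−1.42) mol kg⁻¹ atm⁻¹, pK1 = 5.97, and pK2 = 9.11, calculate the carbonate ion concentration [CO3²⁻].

[CO2*] = KH · pCO2 = 10^(−1.42) × 426×10^-6 = 1.620×10^-5 mol/kg
α₀ = 1/(1 + K1/[H⁺] + K1K2/[H⁺]²) = 1/(1 + 10^+2.07 + 10^+1.00) = 0.007783
DIC = [CO2*]/α₀ = 1.620×10^-5 / 0.007783 = 2.081 mmol/kg
[CO3²⁻] = α₂·DIC; α₂ = 0.07783, so [CO3²⁻] = 0.07783 × 2.081 = 0.162 mmol/kg

[CO3²⁻] = 0.162 mmol/kg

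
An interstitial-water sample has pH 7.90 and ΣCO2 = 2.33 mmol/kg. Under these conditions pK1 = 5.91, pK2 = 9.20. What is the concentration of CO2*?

α₀ = 1 / (1 + K1/[H⁺] + K1K2/[H⁺]²) = 1 / (1 + 10^+1.99 + 10^+0.69)
   = 1 / (1 + 97.724 + 4.8978) = 1/103.62 = 0.009651
[CO2*] = α₀ × DIC = 0.009651 × 2.33 = 0.0225 mmol/kg

[CO2*] = 0.0225 mmol/kg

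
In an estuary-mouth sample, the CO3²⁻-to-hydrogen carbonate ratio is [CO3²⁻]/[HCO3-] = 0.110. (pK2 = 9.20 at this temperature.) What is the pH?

From K2 = [H⁺][CO3²⁻]/[HCO3-]:  pH = pK2 + log₁₀([CO3²⁻]/[HCO3-])
log₁₀(0.110) = -0.959
pH = 9.20 + (-0.959) = 8.24

pH = 8.24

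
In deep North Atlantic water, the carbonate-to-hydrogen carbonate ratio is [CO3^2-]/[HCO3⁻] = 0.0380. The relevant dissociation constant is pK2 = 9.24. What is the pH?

pH = 7.82

From K2 = [H⁺][CO3^2-]/[HCO3⁻]:  pH = pK2 + log₁₀([CO3^2-]/[HCO3⁻])
log₁₀(0.0380) = -1.420
pH = 9.24 + (-1.420) = 7.82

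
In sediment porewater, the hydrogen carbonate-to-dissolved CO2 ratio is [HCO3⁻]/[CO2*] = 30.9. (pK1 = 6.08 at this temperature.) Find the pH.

pH = 7.57

From K1 = [H⁺][HCO3⁻]/[CO2*]:  pH = pK1 + log₁₀([HCO3⁻]/[CO2*])
log₁₀(30.9) = +1.490
pH = 6.08 + (+1.490) = 7.57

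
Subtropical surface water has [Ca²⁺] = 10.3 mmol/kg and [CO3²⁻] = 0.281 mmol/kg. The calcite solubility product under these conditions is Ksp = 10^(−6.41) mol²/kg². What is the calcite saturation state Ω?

Ω = 7.44

Ksp = 10^(−6.41) = 3.890×10^-7
Ω = [Ca²⁺][CO3²⁻]/Ksp = (10.3×10^-3)(0.281×10^-3) / 3.890×10^-7 = 7.44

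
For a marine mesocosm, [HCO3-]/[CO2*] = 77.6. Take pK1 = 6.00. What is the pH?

pH = 7.89

From K1 = [H⁺][HCO3-]/[CO2*]:  pH = pK1 + log₁₀([HCO3-]/[CO2*])
log₁₀(77.6) = +1.890
pH = 6.00 + (+1.890) = 7.89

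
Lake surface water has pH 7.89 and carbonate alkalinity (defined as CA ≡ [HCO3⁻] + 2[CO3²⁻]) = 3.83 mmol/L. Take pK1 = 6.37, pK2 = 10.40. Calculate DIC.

CA = [HCO3⁻] + 2[CO3²⁻] = (α₁ + 2α₂)·DIC
At pH 7.89: [H⁺]/K1 = 10^-1.52 = 0.030200, K2/[H⁺] = 10^-2.51 = 0.0030903
α₁ = 1/(1 + 0.030200 + 0.0030903) = 1/1.0333 = 0.9678; α₂ = α₁·K2/[H⁺] = 0.002991
α₁ + 2α₂ = 0.9738
DIC = CA / (α₁ + 2α₂) = 3.83 / 0.9738 = 3.93 mmol/L

DIC = 3.93 mmol/L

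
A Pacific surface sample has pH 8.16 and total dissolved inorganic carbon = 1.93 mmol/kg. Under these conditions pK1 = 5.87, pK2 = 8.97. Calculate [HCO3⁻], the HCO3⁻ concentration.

α₁ = 1 / (1 + [H⁺]/K1 + K2/[H⁺]) = 1 / (1 + 10^-2.29 + 10^-0.81)
   = 1 / (1 + 0.0051286 + 0.15488) = 1/1.1600 = 0.8621
[HCO3⁻] = α₁ × DIC = 0.8621 × 1.93 = 1.66 mmol/kg

[HCO3⁻] = 1.66 mmol/kg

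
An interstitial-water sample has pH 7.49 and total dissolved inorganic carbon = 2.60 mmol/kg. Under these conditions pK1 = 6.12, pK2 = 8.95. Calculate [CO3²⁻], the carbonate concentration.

α₂ = 1 / (1 + [H⁺]/K2 + [H⁺]²/(K1K2)) = 1 / (1 + 10^+1.46 + 10^+0.09)
   = 1 / (1 + 28.840 + 1.2303) = 1/31.071 = 0.03218
[CO3²⁻] = α₂ × DIC = 0.03218 × 2.60 = 0.0837 mmol/kg

[CO3²⁻] = 0.0837 mmol/kg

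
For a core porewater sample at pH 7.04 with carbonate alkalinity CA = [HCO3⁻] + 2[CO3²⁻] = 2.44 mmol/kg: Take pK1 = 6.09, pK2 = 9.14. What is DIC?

DIC = 2.69 mmol/kg

CA = [HCO3⁻] + 2[CO3²⁻] = (α₁ + 2α₂)·DIC
At pH 7.04: [H⁺]/K1 = 10^-0.95 = 0.11220, K2/[H⁺] = 10^-2.10 = 0.0079433
α₁ = 1/(1 + 0.11220 + 0.0079433) = 1/1.1201 = 0.8927; α₂ = α₁·K2/[H⁺] = 0.007091
α₁ + 2α₂ = 0.9069
DIC = CA / (α₁ + 2α₂) = 2.44 / 0.9069 = 2.69 mmol/kg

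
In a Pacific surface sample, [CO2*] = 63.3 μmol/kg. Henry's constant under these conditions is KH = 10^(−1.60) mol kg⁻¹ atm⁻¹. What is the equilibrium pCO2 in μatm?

pCO2 = 2520 μatm

KH = 10^(−1.60) = 2.512×10^-2 mol kg⁻¹ atm⁻¹
pCO2 = [CO2*]/KH = 63.3×10^-6 / 2.512×10^-2 = 2.52×10^-3 atm = 2520 μatm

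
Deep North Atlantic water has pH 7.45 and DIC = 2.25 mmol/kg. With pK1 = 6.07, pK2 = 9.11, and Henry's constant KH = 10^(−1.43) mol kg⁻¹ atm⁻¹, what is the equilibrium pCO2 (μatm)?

α₀ = 1 / (1 + K1/[H⁺] + K1K2/[H⁺]²) = 1 / (1 + 10^+1.38 + 10^-0.28)
   = 1 / (1 + 23.988 + 0.52481) = 1/25.513 = 0.03920
[CO2*] = α₀ × DIC = 0.03920 × 2.25 = 0.08819 mmol/kg
pCO2 = [CO2*]/KH = 8.819×10^-5 / 3.715×10^-2 = 2370 μatm

pCO2 = 2370 μatm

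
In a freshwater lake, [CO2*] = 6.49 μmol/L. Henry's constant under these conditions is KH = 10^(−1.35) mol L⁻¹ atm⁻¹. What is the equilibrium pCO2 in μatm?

KH = 10^(−1.35) = 4.467×10^-2 mol L⁻¹ atm⁻¹
pCO2 = [CO2*]/KH = 6.49×10^-6 / 4.467×10^-2 = 1.45×10^-4 atm = 145 μatm

pCO2 = 145 μatm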